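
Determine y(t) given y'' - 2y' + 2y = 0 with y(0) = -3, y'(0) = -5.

Characteristic equation r² - 2r + 2 = 0 has discriminant (-2)² - 4·(2) = -4 < 0, so r = 1 ± i.
Hence y_h = C1*cos(t)*exp(t) + C2*exp(t)*sin(t).
Apply the initial conditions: y(0) = C1 = -3 and y'(0) = C1 + C2 = -5. Solving gives C1 = -3, C2 = -2.

y = -3*cos(t)*exp(t) - 2*exp(t)*sin(t)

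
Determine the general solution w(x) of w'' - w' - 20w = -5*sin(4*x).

Characteristic equation r² - r - 20 = 0 factors as (r + 4)(r - 5) = 0, so r = -4, 5.
Hence w_h = C1*exp(-4*x) + C2*exp(5*x).
Try w_p = A*cos(4*x) + B*sin(4*x). Substituting and equating the coefficients of cos(4x) and sin(4x) gives A = -5/328, B = 45/328, so w_p = -5*cos(4*x)/328 + 45*sin(4*x)/328.

w = -5*cos(4*x)/328 + 45*sin(4*x)/328 + C1*exp(-4*x) + C2*exp(5*x)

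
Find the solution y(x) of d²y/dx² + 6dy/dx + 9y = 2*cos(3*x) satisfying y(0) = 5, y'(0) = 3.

Characteristic equation r² + 6r + 9 = 0 has discriminant (6)² - 4·(9) = 0, so r = -3 is a repeated root.
Hence y_h = (C1 + C2*x)*exp(-3*x).
Try y_p = A*cos(3*x) + B*sin(3*x). Substituting and equating the coefficients of cos(3x) and sin(3x) gives A = 0, B = 1/9, so y_p = sin(3*x)/9.
General solution: y = sin(3*x)/9 + C1*exp(-3*x) + C2*x*exp(-3*x).
Apply the initial conditions: y(0) = C1 = 5 and y'(0) = 1/3 + C2 - 3*C1 = 3. Solving gives C1 = 5, C2 = 53/3.

y = 5*exp(-3*x) + sin(3*x)/9 + 53*x*exp(-3*x)/3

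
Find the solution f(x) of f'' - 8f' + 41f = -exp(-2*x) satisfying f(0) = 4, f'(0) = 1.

Characteristic equation r² - 8r + 41 = 0 has discriminant (-8)² - 4·(41) = -100 < 0, so r = 4 ± 5i.
Hence f_h = C1*cos(5*x)*exp(4*x) + C2*exp(4*x)*sin(5*x).
Try f_p = A*exp(-2*x). Substituting into the equation and dividing by exp(-2*x) gives A = -1/61, so f_p = -exp(-2*x)/61.
General solution: f = -exp(-2*x)/61 + C1*cos(5*x)*exp(4*x) + C2*exp(4*x)*sin(5*x).
Apply the initial conditions: f(0) = -1/61 + C1 = 4 and f'(0) = 2/61 + 4*C1 + 5*C2 = 1. Solving gives C1 = 245/61, C2 = -921/305.

f = -exp(-2*x)/61 - 921*exp(4*x)*sin(5*x)/305 + 245*cos(5*x)*exp(4*x)/61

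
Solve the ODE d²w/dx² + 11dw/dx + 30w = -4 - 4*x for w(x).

w = -19/225 - 2*x/15 + C1*exp(-5*x) + C2*exp(-6*x)

Characteristic equation r² + 11r + 30 = 0 factors as (r + 5)(r + 6) = 0, so r = -5, -6.
Hence w_h = C1*exp(-5*x) + C2*exp(-6*x).
For the particular solution try w_p = A0 + A1*x. Substituting and matching coefficients of each power of x gives A0 = -19/225, A1 = -2/15, so w_p = -19/225 - 2*x/15.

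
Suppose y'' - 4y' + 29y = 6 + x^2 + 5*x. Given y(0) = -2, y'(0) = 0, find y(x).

Characteristic equation r² - 4r + 29 = 0 has discriminant (-4)² - 4·(29) = -100 < 0, so r = 2 ± 5i.
Hence y_h = C1*cos(5*x)*exp(2*x) + C2*exp(2*x)*sin(5*x).
For the particular solution try y_p = A0 + A1*x + A2*x^2. Substituting and matching coefficients of each power of x gives A0 = 5600/24389, A1 = 153/841, A2 = 1/29, so y_p = 5600/24389 + x^2/29 + 153*x/841.
General solution: y = 5600/24389 + x^2/29 + 153*x/841 + C1*cos(5*x)*exp(2*x) + C2*exp(2*x)*sin(5*x).
Apply the initial conditions: y(0) = 5600/24389 + C1 = -2 and y'(0) = 153/841 + 2*C1 + 5*C2 = 0. Solving gives C1 = -54378/24389, C2 = 104319/121945.

y = 5600/24389 + x**2/29 + 153*x/841 - 54378*cos(5*x)*exp(2*x)/24389 + 104319*exp(2*x)*sin(5*x)/121945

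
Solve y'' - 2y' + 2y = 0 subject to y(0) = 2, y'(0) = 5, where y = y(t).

y = 2*cos(t)*exp(t) + 3*exp(t)*sin(t)

Characteristic equation r² - 2r + 2 = 0 has discriminant (-2)² - 4·(2) = -4 < 0, so r = 1 ± i.
Hence y_h = C1*cos(t)*exp(t) + C2*exp(t)*sin(t).
Apply the initial conditions: y(0) = C1 = 2 and y'(0) = C1 + C2 = 5. Solving gives C1 = 2, C2 = 3.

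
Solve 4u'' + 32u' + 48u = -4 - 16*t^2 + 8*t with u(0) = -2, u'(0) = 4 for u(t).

u = -47/108 - 7*exp(-6*t)/108 - 3*exp(-2*t)/2 - t**2/3 + 11*t/18

Divide through by 4: u'' + 8u' + 12u = -1 - 4*t^2 + 2*t.
Characteristic equation r² + 8r + 12 = 0 factors as (r + 2)(r + 6) = 0, so r = -2, -6.
Hence u_h = C1*exp(-2*t) + C2*exp(-6*t).
For the particular solution try u_p = A0 + A1*t + A2*t^2. Substituting and matching coefficients of each power of t gives A0 = -47/108, A1 = 11/18, A2 = -1/3, so u_p = -47/108 - t^2/3 + 11*t/18.
General solution: u = -47/108 - t^2/3 + 11*t/18 + C1*exp(-2*t) + C2*exp(-6*t).
Apply the initial conditions: u(0) = -47/108 + C1 + C2 = -2 and u'(0) = 11/18 - 6*C2 - 2*C1 = 4. Solving gives C1 = -3/2, C2 = -7/108.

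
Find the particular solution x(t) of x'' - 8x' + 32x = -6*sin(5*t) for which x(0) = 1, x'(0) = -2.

x = -240*cos(5*t)/1649 - 42*sin(5*t)/1649 - 2661*exp(4*t)*sin(4*t)/1649 + 1889*cos(4*t)*exp(4*t)/1649

Characteristic equation r² - 8r + 32 = 0 has discriminant (-8)² - 4·(32) = -64 < 0, so r = 4 ± 4i.
Hence x_h = C1*cos(4*t)*exp(4*t) + C2*exp(4*t)*sin(4*t).
Try x_p = A*cos(5*t) + B*sin(5*t). Substituting and equating the coefficients of cos(5t) and sin(5t) gives A = -240/1649, B = -42/1649, so x_p = -240*cos(5*t)/1649 - 42*sin(5*t)/1649.
General solution: x = -240*cos(5*t)/1649 - 42*sin(5*t)/1649 + C1*cos(4*t)*exp(4*t) + C2*exp(4*t)*sin(4*t).
Apply the initial conditions: x(0) = -240/1649 + C1 = 1 and x'(0) = -210/1649 + 4*C1 + 4*C2 = -2. Solving gives C1 = 1889/1649, C2 = -2661/1649.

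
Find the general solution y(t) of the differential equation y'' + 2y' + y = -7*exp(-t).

Characteristic equation r² + 2r + 1 = 0 has discriminant (2)² - 4·(1) = 0, so r = -1 is a repeated root.
Hence y_h = (C1 + C2*t)*exp(-t).
Since exp(-t) solves the homogeneous equation (r = -1 is a root of multiplicity 2), multiply the trial by t^2. Try y_p = A*t^2*exp(-t). Substituting into the equation and dividing by exp(-t) gives A = -7/2, so y_p = -7*t^2*exp(-t)/2.

y = C1*exp(-t) - 7*t**2*exp(-t)/2 + C2*t*exp(-t)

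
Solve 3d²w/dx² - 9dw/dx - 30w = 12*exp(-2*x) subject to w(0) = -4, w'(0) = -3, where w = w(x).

w = -123*exp(-2*x)/49 - 73*exp(5*x)/49 - 4*x*exp(-2*x)/7

Divide through by 3: w'' - 3w' - 10w = 4*exp(-2*x).
Characteristic equation r² - 3r - 10 = 0 factors as (r - 5)(r + 2) = 0, so r = 5, -2.
Hence w_h = C1*exp(5*x) + C2*exp(-2*x).
Since exp(-2*x) solves the homogeneous equation (r = -2 is a root of multiplicity 1), multiply the trial by x. Try w_p = A*x*exp(-2*x). Substituting into the equation and dividing by exp(-2*x) gives A = -4/7, so w_p = -4*x*exp(-2*x)/7.
General solution: w = C1*exp(5*x) + C2*exp(-2*x) - 4*x*exp(-2*x)/7.
Apply the initial conditions: w(0) = C1 + C2 = -4 and w'(0) = -4/7 - 2*C2 + 5*C1 = -3. Solving gives C1 = -73/49, C2 = -123/49.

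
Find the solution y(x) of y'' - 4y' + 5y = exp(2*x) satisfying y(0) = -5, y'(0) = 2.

Characteristic equation r² - 4r + 5 = 0 has discriminant (-4)² - 4·(5) = -4 < 0, so r = 2 ± i.
Hence y_h = C1*cos(x)*exp(2*x) + C2*exp(2*x)*sin(x).
Try y_p = A*exp(2*x). Substituting into the equation and dividing by exp(2*x) gives A = 1, so y_p = exp(2*x).
General solution: y = C1*cos(x)*exp(2*x) + C2*exp(2*x)*sin(x) + exp(2*x).
Apply the initial conditions: y(0) = 1 + C1 = -5 and y'(0) = 2 + C2 + 2*C1 = 2. Solving gives C1 = -6, C2 = 12.

y = -6*cos(x)*exp(2*x) + 12*exp(2*x)*sin(x) + exp(2*x)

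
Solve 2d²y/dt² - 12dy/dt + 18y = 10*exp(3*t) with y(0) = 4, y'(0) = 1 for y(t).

y = 4*exp(3*t) - 11*t*exp(3*t) + 5*t**2*exp(3*t)/2

Divide through by 2: y'' - 6y' + 9y = 5*exp(3*t).
Characteristic equation r² - 6r + 9 = 0 has discriminant (-6)² - 4·(9) = 0, so r = 3 is a repeated root.
Hence y_h = (C1 + C2*t)*exp(3*t).
Since exp(3*t) solves the homogeneous equation (r = 3 is a root of multiplicity 2), multiply the trial by t^2. Try y_p = A*t^2*exp(3*t). Substituting into the equation and dividing by exp(3*t) gives A = 5/2, so y_p = 5*t^2*exp(3*t)/2.
General solution: y = C1*exp(3*t) + 5*t^2*exp(3*t)/2 + C2*t*exp(3*t).
Apply the initial conditions: y(0) = C1 = 4 and y'(0) = C2 + 3*C1 = 1. Solving gives C1 = 4, C2 = -11.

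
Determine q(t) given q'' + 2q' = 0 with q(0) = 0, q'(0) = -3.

q = -3/2 + 3*exp(-2*t)/2

Characteristic equation r² + 2r = 0 factors as (r + 2)r = 0, so r = -2, 0.
Hence q_h = C1*exp(-2*t) + C2.
Apply the initial conditions: q(0) = C1 + C2 = 0 and q'(0) = -2*C1 = -3. Solving gives C1 = 3/2, C2 = -3/2.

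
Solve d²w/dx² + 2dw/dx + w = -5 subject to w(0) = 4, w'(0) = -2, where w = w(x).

Characteristic equation r² + 2r + 1 = 0 has discriminant (2)² - 4·(1) = 0, so r = -1 is a repeated root.
Hence w_h = (C1 + C2*x)*exp(-x).
For the particular solution try w_p = A0. Substituting and matching coefficients of each power of x gives A0 = -5, so w_p = -5.
General solution: w = -5 + C1*exp(-x) + C2*x*exp(-x).
Apply the initial conditions: w(0) = -5 + C1 = 4 and w'(0) = C2 - C1 = -2. Solving gives C1 = 9, C2 = 7.

w = -5 + 9*exp(-x) + 7*x*exp(-x)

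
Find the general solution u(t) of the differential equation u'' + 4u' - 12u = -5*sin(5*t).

u = 100*cos(5*t)/1769 + 185*sin(5*t)/1769 + C1*exp(2*t) + C2*exp(-6*t)

Characteristic equation r² + 4r - 12 = 0 factors as (r - 2)(r + 6) = 0, so r = 2, -6.
Hence u_h = C1*exp(2*t) + C2*exp(-6*t).
Try u_p = A*cos(5*t) + B*sin(5*t). Substituting and equating the coefficients of cos(5t) and sin(5t) gives A = 100/1769, B = 185/1769, so u_p = 100*cos(5*t)/1769 + 185*sin(5*t)/1769.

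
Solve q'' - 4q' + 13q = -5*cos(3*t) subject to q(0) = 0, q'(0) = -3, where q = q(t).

q = -cos(3*t)/8 + 3*sin(3*t)/8 - 35*exp(2*t)*sin(3*t)/24 + cos(3*t)*exp(2*t)/8

Characteristic equation r² - 4r + 13 = 0 has discriminant (-4)² - 4·(13) = -36 < 0, so r = 2 ± 3i.
Hence q_h = C1*cos(3*t)*exp(2*t) + C2*exp(2*t)*sin(3*t).
Try q_p = A*cos(3*t) + B*sin(3*t). Substituting and equating the coefficients of cos(3t) and sin(3t) gives A = -1/8, B = 3/8, so q_p = -cos(3*t)/8 + 3*sin(3*t)/8.
General solution: q = -cos(3*t)/8 + 3*sin(3*t)/8 + C1*cos(3*t)*exp(2*t) + C2*exp(2*t)*sin(3*t).
Apply the initial conditions: q(0) = -1/8 + C1 = 0 and q'(0) = 9/8 + 2*C1 + 3*C2 = -3. Solving gives C1 = 1/8, C2 = -35/24.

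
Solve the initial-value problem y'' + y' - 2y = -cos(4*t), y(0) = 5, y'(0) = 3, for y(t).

Characteristic equation r² + r - 2 = 0 factors as (r + 2)(r - 1) = 0, so r = -2, 1.
Hence y_h = C1*exp(-2*t) + C2*exp(t).
Try y_p = A*cos(4*t) + B*sin(4*t). Substituting and equating the coefficients of cos(4t) and sin(4t) gives A = 9/170, B = -1/85, so y_p = -sin(4*t)/85 + 9*cos(4*t)/170.
General solution: y = -sin(4*t)/85 + 9*cos(4*t)/170 + C1*exp(-2*t) + C2*exp(t).
Apply the initial conditions: y(0) = 9/170 + C1 + C2 = 5 and y'(0) = -4/85 + C2 - 2*C1 = 3. Solving gives C1 = 19/30, C2 = 220/51.

y = -sin(4*t)/85 + 9*cos(4*t)/170 + 19*exp(-2*t)/30 + 220*exp(t)/51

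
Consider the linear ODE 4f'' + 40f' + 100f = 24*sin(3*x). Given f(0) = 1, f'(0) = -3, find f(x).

Divide through by 4: f'' + 10f' + 25f = 6*sin(3*x).
Characteristic equation r² + 10r + 25 = 0 has discriminant (10)² - 4·(25) = 0, so r = -5 is a repeated root.
Hence f_h = (C1 + C2*x)*exp(-5*x).
Try f_p = A*cos(3*x) + B*sin(3*x). Substituting and equating the coefficients of cos(3x) and sin(3x) gives A = -45/289, B = 24/289, so f_p = -45*cos(3*x)/289 + 24*sin(3*x)/289.
General solution: f = -45*cos(3*x)/289 + 24*sin(3*x)/289 + C1*exp(-5*x) + C2*x*exp(-5*x).
Apply the initial conditions: f(0) = -45/289 + C1 = 1 and f'(0) = 72/289 + C2 - 5*C1 = -3. Solving gives C1 = 334/289, C2 = 43/17.

f = -45*cos(3*x)/289 + 24*sin(3*x)/289 + 334*exp(-5*x)/289 + 43*x*exp(-5*x)/17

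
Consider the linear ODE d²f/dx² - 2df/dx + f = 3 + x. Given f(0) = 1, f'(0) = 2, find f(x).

Characteristic equation r² - 2r + 1 = 0 has discriminant (-2)² - 4·(1) = 0, so r = 1 is a repeated root.
Hence f_h = (C1 + C2*x)*exp(x).
For the particular solution try f_p = A0 + A1*x. Substituting and matching coefficients of each power of x gives A0 = 5, A1 = 1, so f_p = 5 + x.
General solution: f = 5 + x + C1*exp(x) + C2*x*exp(x).
Apply the initial conditions: f(0) = 5 + C1 = 1 and f'(0) = 1 + C1 + C2 = 2. Solving gives C1 = -4, C2 = 5.

f = 5 + x - 4*exp(x) + 5*x*exp(x)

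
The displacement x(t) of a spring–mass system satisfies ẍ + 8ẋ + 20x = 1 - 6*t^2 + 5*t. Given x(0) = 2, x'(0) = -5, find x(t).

x = -29/250 - 3*t**2/10 + 49*t/100 + 529*cos(2*t)*exp(-4*t)/250 + 1487*exp(-4*t)*sin(2*t)/1000

Characteristic equation r² + 8r + 20 = 0 has discriminant (8)² - 4·(20) = -16 < 0, so r = -4 ± 2i.
Hence x_h = C1*cos(2*t)*exp(-4*t) + C2*exp(-4*t)*sin(2*t).
For the particular solution try x_p = A0 + A1*t + A2*t^2. Substituting and matching coefficients of each power of t gives A0 = -29/250, A1 = 49/100, A2 = -3/10, so x_p = -29/250 - 3*t^2/10 + 49*t/100.
General solution: x = -29/250 - 3*t^2/10 + 49*t/100 + C1*cos(2*t)*exp(-4*t) + C2*exp(-4*t)*sin(2*t).
Apply the initial conditions: x(0) = -29/250 + C1 = 2 and x'(0) = 49/100 - 4*C1 + 2*C2 = -5. Solving gives C1 = 529/250, C2 = 1487/1000.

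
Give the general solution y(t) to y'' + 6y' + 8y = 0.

y = C1*exp(-2*t) + C2*exp(-4*t)

Characteristic equation r² + 6r + 8 = 0 factors as (r + 2)(r + 4) = 0, so r = -2, -4.
Hence y_h = C1*exp(-2*t) + C2*exp(-4*t).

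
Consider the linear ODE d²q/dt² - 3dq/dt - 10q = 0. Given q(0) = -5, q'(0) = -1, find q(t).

Characteristic equation r² - 3r - 10 = 0 factors as (r + 2)(r - 5) = 0, so r = -2, 5.
Hence q_h = C1*exp(-2*t) + C2*exp(5*t).
Apply the initial conditions: q(0) = C1 + C2 = -5 and q'(0) = -2*C1 + 5*C2 = -1. Solving gives C1 = -24/7, C2 = -11/7.

q = -24*exp(-2*t)/7 - 11*exp(5*t)/7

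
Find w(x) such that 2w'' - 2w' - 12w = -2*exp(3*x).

w = C1*exp(-2*x) + C2*exp(3*x) - x*exp(3*x)/5

Divide through by 2: w'' - w' - 6w = -exp(3*x).
Characteristic equation r² - r - 6 = 0 factors as (r + 2)(r - 3) = 0, so r = -2, 3.
Hence w_h = C1*exp(-2*x) + C2*exp(3*x).
Since exp(3*x) solves the homogeneous equation (r = 3 is a root of multiplicity 1), multiply the trial by x. Try w_p = A*x*exp(3*x). Substituting into the equation and dividing by exp(3*x) gives A = -1/5, so w_p = -x*exp(3*x)/5.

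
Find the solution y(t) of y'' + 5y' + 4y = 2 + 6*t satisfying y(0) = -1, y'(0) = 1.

y = -11/8 + exp(-t)/3 + exp(-4*t)/24 + 3*t/2

Characteristic equation r² + 5r + 4 = 0 factors as (r + 4)(r + 1) = 0, so r = -4, -1.
Hence y_h = C1*exp(-4*t) + C2*exp(-t).
For the particular solution try y_p = A0 + A1*t. Substituting and matching coefficients of each power of t gives A0 = -11/8, A1 = 3/2, so y_p = -11/8 + 3*t/2.
General solution: y = -11/8 + 3*t/2 + C1*exp(-4*t) + C2*exp(-t).
Apply the initial conditions: y(0) = -11/8 + C1 + C2 = -1 and y'(0) = 3/2 - C2 - 4*C1 = 1. Solving gives C1 = 1/24, C2 = 1/3.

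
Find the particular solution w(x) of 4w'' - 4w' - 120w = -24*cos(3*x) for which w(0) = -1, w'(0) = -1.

Divide through by 4: w'' - w' - 30w = -6*cos(3*x).
Characteristic equation r² - r - 30 = 0 factors as (r + 5)(r - 6) = 0, so r = -5, 6.
Hence w_h = C1*exp(-5*x) + C2*exp(6*x).
Try w_p = A*cos(3*x) + B*sin(3*x). Substituting and equating the coefficients of cos(3x) and sin(3x) gives A = 13/85, B = 1/85, so w_p = sin(3*x)/85 + 13*cos(3*x)/85.
General solution: w = sin(3*x)/85 + 13*cos(3*x)/85 + C1*exp(-5*x) + C2*exp(6*x).
Apply the initial conditions: w(0) = 13/85 + C1 + C2 = -1 and w'(0) = 3/85 - 5*C1 + 6*C2 = -1. Solving gives C1 = -100/187, C2 = -34/55.

w = -100*exp(-5*x)/187 - 34*exp(6*x)/55 + sin(3*x)/85 + 13*cos(3*x)/85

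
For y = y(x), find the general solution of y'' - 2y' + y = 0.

y = C1*exp(x) + C2*x*exp(x)

Characteristic equation r² - 2r + 1 = 0 has discriminant (-2)² - 4·(1) = 0, so r = 1 is a repeated root.
Hence y_h = (C1 + C2*x)*exp(x).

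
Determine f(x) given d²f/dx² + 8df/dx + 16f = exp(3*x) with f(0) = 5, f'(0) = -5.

Characteristic equation r² + 8r + 16 = 0 has discriminant (8)² - 4·(16) = 0, so r = -4 is a repeated root.
Hence f_h = (C1 + C2*x)*exp(-4*x).
Try f_p = A*exp(3*x). Substituting into the equation and dividing by exp(3*x) gives A = 1/49, so f_p = exp(3*x)/49.
General solution: f = exp(3*x)/49 + C1*exp(-4*x) + C2*x*exp(-4*x).
Apply the initial conditions: f(0) = 1/49 + C1 = 5 and f'(0) = 3/49 + C2 - 4*C1 = -5. Solving gives C1 = 244/49, C2 = 104/7.

f = exp(3*x)/49 + 244*exp(-4*x)/49 + 104*x*exp(-4*x)/7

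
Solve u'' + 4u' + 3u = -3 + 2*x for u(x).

Characteristic equation r² + 4r + 3 = 0 factors as (r + 1)(r + 3) = 0, so r = -1, -3.
Hence u_h = C1*exp(-x) + C2*exp(-3*x).
For the particular solution try u_p = A0 + A1*x. Substituting and matching coefficients of each power of x gives A0 = -17/9, A1 = 2/3, so u_p = -17/9 + 2*x/3.

u = -17/9 + 2*x/3 + C1*exp(-x) + C2*exp(-3*x)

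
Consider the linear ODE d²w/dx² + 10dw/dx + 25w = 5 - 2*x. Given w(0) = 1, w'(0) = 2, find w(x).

w = 29/125 - 2*x/25 + 96*exp(-5*x)/125 + 148*x*exp(-5*x)/25

Characteristic equation r² + 10r + 25 = 0 has discriminant (10)² - 4·(25) = 0, so r = -5 is a repeated root.
Hence w_h = (C1 + C2*x)*exp(-5*x).
For the particular solution try w_p = A0 + A1*x. Substituting and matching coefficients of each power of x gives A0 = 29/125, A1 = -2/25, so w_p = 29/125 - 2*x/25.
General solution: w = 29/125 - 2*x/25 + C1*exp(-5*x) + C2*x*exp(-5*x).
Apply the initial conditions: w(0) = 29/125 + C1 = 1 and w'(0) = -2/25 + C2 - 5*C1 = 2. Solving gives C1 = 96/125, C2 = 148/25.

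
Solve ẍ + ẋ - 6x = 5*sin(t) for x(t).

x = -7*sin(t)/10 - cos(t)/10 + C1*exp(-3*t) + C2*exp(2*t)

Characteristic equation r² + r - 6 = 0 factors as (r + 3)(r - 2) = 0, so r = -3, 2.
Hence x_h = C1*exp(-3*t) + C2*exp(2*t).
Try x_p = A*cos(t) + B*sin(t). Substituting and equating the coefficients of cos(t) and sin(t) gives A = -1/10, B = -7/10, so x_p = -7*sin(t)/10 - cos(t)/10.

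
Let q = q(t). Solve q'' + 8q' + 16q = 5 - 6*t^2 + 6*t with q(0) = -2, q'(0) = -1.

Characteristic equation r² + 8r + 16 = 0 has discriminant (8)² - 4·(16) = 0, so r = -4 is a repeated root.
Hence q_h = (C1 + C2*t)*exp(-4*t).
For the particular solution try q_p = A0 + A1*t + A2*t^2. Substituting and matching coefficients of each power of t gives A0 = -1/64, A1 = 3/4, A2 = -3/8, so q_p = -1/64 - 3*t^2/8 + 3*t/4.
General solution: q = -1/64 - 3*t^2/8 + 3*t/4 + C1*exp(-4*t) + C2*t*exp(-4*t).
Apply the initial conditions: q(0) = -1/64 + C1 = -2 and q'(0) = 3/4 + C2 - 4*C1 = -1. Solving gives C1 = -127/64, C2 = -155/16.

q = -1/64 - 127*exp(-4*t)/64 - 3*t**2/8 + 3*t/4 - 155*t*exp(-4*t)/16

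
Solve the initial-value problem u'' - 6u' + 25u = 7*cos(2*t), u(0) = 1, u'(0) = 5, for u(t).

Characteristic equation r² - 6r + 25 = 0 has discriminant (-6)² - 4·(25) = -64 < 0, so r = 3 ± 4i.
Hence u_h = C1*cos(4*t)*exp(3*t) + C2*exp(3*t)*sin(4*t).
Try u_p = A*cos(2*t) + B*sin(2*t). Substituting and equating the coefficients of cos(2t) and sin(2t) gives A = 49/195, B = -28/195, so u_p = -28*sin(2*t)/195 + 49*cos(2*t)/195.
General solution: u = -28*sin(2*t)/195 + 49*cos(2*t)/195 + C1*cos(4*t)*exp(3*t) + C2*exp(3*t)*sin(4*t).
Apply the initial conditions: u(0) = 49/195 + C1 = 1 and u'(0) = -56/195 + 3*C1 + 4*C2 = 5. Solving gives C1 = 146/195, C2 = 593/780.

u = -28*sin(2*t)/195 + 49*cos(2*t)/195 + 146*cos(4*t)*exp(3*t)/195 + 593*exp(3*t)*sin(4*t)/780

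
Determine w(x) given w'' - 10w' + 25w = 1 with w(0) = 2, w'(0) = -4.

Characteristic equation r² - 10r + 25 = 0 has discriminant (-10)² - 4·(25) = 0, so r = 5 is a repeated root.
Hence w_h = (C1 + C2*x)*exp(5*x).
For the particular solution try w_p = A0. Substituting and matching coefficients of each power of x gives A0 = 1/25, so w_p = 1/25.
General solution: w = 1/25 + C1*exp(5*x) + C2*x*exp(5*x).
Apply the initial conditions: w(0) = 1/25 + C1 = 2 and w'(0) = C2 + 5*C1 = -4. Solving gives C1 = 49/25, C2 = -69/5.

w = 1/25 + 49*exp(5*x)/25 - 69*x*exp(5*x)/5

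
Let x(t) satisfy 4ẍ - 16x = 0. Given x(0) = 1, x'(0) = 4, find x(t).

Divide through by 4: x'' - 4x = 0.
Characteristic equation r² - 4 = 0 factors as (r - 2)(r + 2) = 0, so r = 2, -2.
Hence x_h = C1*exp(2*t) + C2*exp(-2*t).
Apply the initial conditions: x(0) = C1 + C2 = 1 and x'(0) = -2*C2 + 2*C1 = 4. Solving gives C1 = 3/2, C2 = -1/2.

x = -exp(-2*t)/2 + 3*exp(2*t)/2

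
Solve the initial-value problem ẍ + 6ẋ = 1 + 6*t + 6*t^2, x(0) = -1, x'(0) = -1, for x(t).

Characteristic equation r² + 6r = 0 factors as (r + 6)r = 0, so r = -6, 0.
Hence x_h = C1*exp(-6*t) + C2.
Since 0 is a characteristic root (multiplicity 1), multiply the polynomial trial by t: try x_p = t*(A0 + A1*t + A2*t^2). Substituting and matching coefficients of each power of t gives A0 = 1/18, A1 = 1/3, A2 = 1/3, so x_p = t^2/3 + t^3/3 + t/18.
General solution: x = C2 + t^2/3 + t^3/3 + t/18 + C1*exp(-6*t).
Apply the initial conditions: x(0) = C1 + C2 = -1 and x'(0) = 1/18 - 6*C1 = -1. Solving gives C1 = 19/108, C2 = -127/108.

x = -127/108 + t**2/3 + t**3/3 + t/18 + 19*exp(-6*t)/108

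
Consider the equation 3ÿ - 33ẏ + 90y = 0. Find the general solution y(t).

y = C1*exp(6*t) + C2*exp(5*t)

Divide through by 3: y'' - 11y' + 30y = 0.
Characteristic equation r² - 11r + 30 = 0 factors as (r - 6)(r - 5) = 0, so r = 6, 5.
Hence y_h = C1*exp(6*t) + C2*exp(5*t).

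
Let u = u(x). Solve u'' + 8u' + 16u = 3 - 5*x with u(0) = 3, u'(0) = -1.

u = 11/32 - 5*x/16 + 85*exp(-4*x)/32 + 159*x*exp(-4*x)/16

Characteristic equation r² + 8r + 16 = 0 has discriminant (8)² - 4·(16) = 0, so r = -4 is a repeated root.
Hence u_h = (C1 + C2*x)*exp(-4*x).
For the particular solution try u_p = A0 + A1*x. Substituting and matching coefficients of each power of x gives A0 = 11/32, A1 = -5/16, so u_p = 11/32 - 5*x/16.
General solution: u = 11/32 - 5*x/16 + C1*exp(-4*x) + C2*x*exp(-4*x).
Apply the initial conditions: u(0) = 11/32 + C1 = 3 and u'(0) = -5/16 + C2 - 4*C1 = -1. Solving gives C1 = 85/32, C2 = 159/16.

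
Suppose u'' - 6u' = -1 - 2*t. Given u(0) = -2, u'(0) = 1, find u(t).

Characteristic equation r² - 6r = 0 factors as (r - 6)r = 0, so r = 6, 0.
Hence u_h = C1*exp(6*t) + C2.
Since 0 is a characteristic root (multiplicity 1), multiply the polynomial trial by t: try u_p = t*(A0 + A1*t). Substituting and matching coefficients of each power of t gives A0 = 2/9, A1 = 1/6, so u_p = t^2/6 + 2*t/9.
General solution: u = C2 + t^2/6 + 2*t/9 + C1*exp(6*t).
Apply the initial conditions: u(0) = C1 + C2 = -2 and u'(0) = 2/9 + 6*C1 = 1. Solving gives C1 = 7/54, C2 = -115/54.

u = -115/54 + t**2/6 + 2*t/9 + 7*exp(6*t)/54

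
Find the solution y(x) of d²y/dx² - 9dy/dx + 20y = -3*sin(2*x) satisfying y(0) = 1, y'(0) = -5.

Characteristic equation r² - 9r + 20 = 0 factors as (r - 4)(r - 5) = 0, so r = 4, 5.
Hence y_h = C1*exp(4*x) + C2*exp(5*x).
Try y_p = A*cos(2*x) + B*sin(2*x). Substituting and equating the coefficients of cos(2x) and sin(2x) gives A = -27/290, B = -12/145, so y_p = -27*cos(2*x)/290 - 12*sin(2*x)/145.
General solution: y = -27*cos(2*x)/290 - 12*sin(2*x)/145 + C1*exp(4*x) + C2*exp(5*x).
Apply the initial conditions: y(0) = -27/290 + C1 + C2 = 1 and y'(0) = -24/145 + 4*C1 + 5*C2 = -5. Solving gives C1 = 103/10, C2 = -267/29.

y = -267*exp(5*x)/29 - 27*cos(2*x)/290 - 12*sin(2*x)/145 + 103*exp(4*x)/10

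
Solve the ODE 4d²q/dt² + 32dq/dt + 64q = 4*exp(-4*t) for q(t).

Divide through by 4: q'' + 8q' + 16q = exp(-4*t).
Characteristic equation r² + 8r + 16 = 0 has discriminant (8)² - 4·(16) = 0, so r = -4 is a repeated root.
Hence q_h = (C1 + C2*t)*exp(-4*t).
Since exp(-4*t) solves the homogeneous equation (r = -4 is a root of multiplicity 2), multiply the trial by t^2. Try q_p = A*t^2*exp(-4*t). Substituting into the equation and dividing by exp(-4*t) gives A = 1/2, so q_p = t^2*exp(-4*t)/2.

q = C1*exp(-4*t) + t**2*exp(-4*t)/2 + C2*t*exp(-4*t)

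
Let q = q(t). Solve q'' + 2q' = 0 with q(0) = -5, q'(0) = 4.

q = -3 - 2*exp(-2*t)

Characteristic equation r² + 2r = 0 factors as (r + 2)r = 0, so r = -2, 0.
Hence q_h = C1*exp(-2*t) + C2.
Apply the initial conditions: q(0) = C1 + C2 = -5 and q'(0) = -2*C1 = 4. Solving gives C1 = -2, C2 = -3.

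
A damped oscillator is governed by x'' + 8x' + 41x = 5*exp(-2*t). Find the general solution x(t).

x = 5*exp(-2*t)/29 + C1*cos(5*t)*exp(-4*t) + C2*exp(-4*t)*sin(5*t)

Characteristic equation r² + 8r + 41 = 0 has discriminant (8)² - 4·(41) = -100 < 0, so r = -4 ± 5i.
Hence x_h = C1*cos(5*t)*exp(-4*t) + C2*exp(-4*t)*sin(5*t).
Try x_p = A*exp(-2*t). Substituting into the equation and dividing by exp(-2*t) gives A = 5/29, so x_p = 5*exp(-2*t)/29.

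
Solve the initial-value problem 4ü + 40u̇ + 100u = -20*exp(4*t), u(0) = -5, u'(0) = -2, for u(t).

u = -400*exp(-5*t)/81 - 5*exp(4*t)/81 - 238*t*exp(-5*t)/9

Divide through by 4: u'' + 10u' + 25u = -5*exp(4*t).
Characteristic equation r² + 10r + 25 = 0 has discriminant (10)² - 4·(25) = 0, so r = -5 is a repeated root.
Hence u_h = (C1 + C2*t)*exp(-5*t).
Try u_p = A*exp(4*t). Substituting into the equation and dividing by exp(4*t) gives A = -5/81, so u_p = -5*exp(4*t)/81.
General solution: u = -5*exp(4*t)/81 + C1*exp(-5*t) + C2*t*exp(-5*t).
Apply the initial conditions: u(0) = -5/81 + C1 = -5 and u'(0) = -20/81 + C2 - 5*C1 = -2. Solving gives C1 = -400/81, C2 = -238/9.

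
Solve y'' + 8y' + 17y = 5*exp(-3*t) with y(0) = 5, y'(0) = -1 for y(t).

Characteristic equation r² + 8r + 17 = 0 has discriminant (8)² - 4·(17) = -4 < 0, so r = -4 ± i.
Hence y_h = C1*cos(t)*exp(-4*t) + C2*exp(-4*t)*sin(t).
Try y_p = A*exp(-3*t). Substituting into the equation and dividing by exp(-3*t) gives A = 5/2, so y_p = 5*exp(-3*t)/2.
General solution: y = 5*exp(-3*t)/2 + C1*cos(t)*exp(-4*t) + C2*exp(-4*t)*sin(t).
Apply the initial conditions: y(0) = 5/2 + C1 = 5 and y'(0) = -15/2 + C2 - 4*C1 = -1. Solving gives C1 = 5/2, C2 = 33/2.

y = 5*exp(-3*t)/2 + 5*cos(t)*exp(-4*t)/2 + 33*exp(-4*t)*sin(t)/2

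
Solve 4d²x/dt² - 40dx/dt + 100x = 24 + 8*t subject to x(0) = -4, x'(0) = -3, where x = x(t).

x = 34/125 - 534*exp(5*t)/125 + 2*t/25 + 457*t*exp(5*t)/25

Divide through by 4: x'' - 10x' + 25x = 6 + 2*t.
Characteristic equation r² - 10r + 25 = 0 has discriminant (-10)² - 4·(25) = 0, so r = 5 is a repeated root.
Hence x_h = (C1 + C2*t)*exp(5*t).
For the particular solution try x_p = A0 + A1*t. Substituting and matching coefficients of each power of t gives A0 = 34/125, A1 = 2/25, so x_p = 34/125 + 2*t/25.
General solution: x = 34/125 + 2*t/25 + C1*exp(5*t) + C2*t*exp(5*t).
Apply the initial conditions: x(0) = 34/125 + C1 = -4 and x'(0) = 2/25 + C2 + 5*C1 = -3. Solving gives C1 = -534/125, C2 = 457/25.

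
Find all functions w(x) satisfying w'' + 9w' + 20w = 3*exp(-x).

w = exp(-x)/4 + C1*exp(-4*x) + C2*exp(-5*x)

Characteristic equation r² + 9r + 20 = 0 factors as (r + 4)(r + 5) = 0, so r = -4, -5.
Hence w_h = C1*exp(-4*x) + C2*exp(-5*x).
Try w_p = A*exp(-x). Substituting into the equation and dividing by exp(-x) gives A = 1/4, so w_p = exp(-x)/4.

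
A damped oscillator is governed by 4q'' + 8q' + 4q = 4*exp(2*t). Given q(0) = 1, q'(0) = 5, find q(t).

Divide through by 4: q'' + 2q' + q = exp(2*t).
Characteristic equation r² + 2r + 1 = 0 has discriminant (2)² - 4·(1) = 0, so r = -1 is a repeated root.
Hence q_h = (C1 + C2*t)*exp(-t).
Try q_p = A*exp(2*t). Substituting into the equation and dividing by exp(2*t) gives A = 1/9, so q_p = exp(2*t)/9.
General solution: q = exp(2*t)/9 + C1*exp(-t) + C2*t*exp(-t).
Apply the initial conditions: q(0) = 1/9 + C1 = 1 and q'(0) = 2/9 + C2 - C1 = 5. Solving gives C1 = 8/9, C2 = 17/3.

q = exp(2*t)/9 + 8*exp(-t)/9 + 17*t*exp(-t)/3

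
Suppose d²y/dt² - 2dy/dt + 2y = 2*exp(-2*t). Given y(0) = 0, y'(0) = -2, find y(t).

y = exp(-2*t)/5 - 7*exp(t)*sin(t)/5 - cos(t)*exp(t)/5

Characteristic equation r² - 2r + 2 = 0 has discriminant (-2)² - 4·(2) = -4 < 0, so r = 1 ± i.
Hence y_h = C1*cos(t)*exp(t) + C2*exp(t)*sin(t).
Try y_p = A*exp(-2*t). Substituting into the equation and dividing by exp(-2*t) gives A = 1/5, so y_p = exp(-2*t)/5.
General solution: y = exp(-2*t)/5 + C1*cos(t)*exp(t) + C2*exp(t)*sin(t).
Apply the initial conditions: y(0) = 1/5 + C1 = 0 and y'(0) = -2/5 + C1 + C2 = -2. Solving gives C1 = -1/5, C2 = -7/5.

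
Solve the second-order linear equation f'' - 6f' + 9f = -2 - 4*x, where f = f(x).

f = -14/27 - 4*x/9 + C1*exp(3*x) + C2*x*exp(3*x)

Characteristic equation r² - 6r + 9 = 0 has discriminant (-6)² - 4·(9) = 0, so r = 3 is a repeated root.
Hence f_h = (C1 + C2*x)*exp(3*x).
For the particular solution try f_p = A0 + A1*x. Substituting and matching coefficients of each power of x gives A0 = -14/27, A1 = -4/9, so f_p = -14/27 - 4*x/9.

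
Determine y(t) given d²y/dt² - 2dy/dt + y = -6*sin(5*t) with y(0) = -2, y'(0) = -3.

Characteristic equation r² - 2r + 1 = 0 has discriminant (-2)² - 4·(1) = 0, so r = 1 is a repeated root.
Hence y_h = (C1 + C2*t)*exp(t).
Try y_p = A*cos(5*t) + B*sin(5*t). Substituting and equating the coefficients of cos(5t) and sin(5t) gives A = -15/169, B = 36/169, so y_p = -15*cos(5*t)/169 + 36*sin(5*t)/169.
General solution: y = -15*cos(5*t)/169 + 36*sin(5*t)/169 + C1*exp(t) + C2*t*exp(t).
Apply the initial conditions: y(0) = -15/169 + C1 = -2 and y'(0) = 180/169 + C1 + C2 = -3. Solving gives C1 = -323/169, C2 = -28/13.

y = -323*exp(t)/169 - 15*cos(5*t)/169 + 36*sin(5*t)/169 - 28*t*exp(t)/13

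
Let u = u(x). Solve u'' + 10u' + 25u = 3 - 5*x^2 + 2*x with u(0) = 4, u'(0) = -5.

Characteristic equation r² + 10r + 25 = 0 has discriminant (10)² - 4·(25) = 0, so r = -5 is a repeated root.
Hence u_h = (C1 + C2*x)*exp(-5*x).
For the particular solution try u_p = A0 + A1*x + A2*x^2. Substituting and matching coefficients of each power of x gives A0 = 1/25, A1 = 6/25, A2 = -1/5, so u_p = 1/25 - x^2/5 + 6*x/25.
General solution: u = 1/25 - x^2/5 + 6*x/25 + C1*exp(-5*x) + C2*x*exp(-5*x).
Apply the initial conditions: u(0) = 1/25 + C1 = 4 and u'(0) = 6/25 + C2 - 5*C1 = -5. Solving gives C1 = 99/25, C2 = 364/25.

u = 1/25 - x**2/5 + 6*x/25 + 99*exp(-5*x)/25 + 364*x*exp(-5*x)/25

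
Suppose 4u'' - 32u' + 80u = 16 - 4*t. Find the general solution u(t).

Divide through by 4: u'' - 8u' + 20u = 4 - t.
Characteristic equation r² - 8r + 20 = 0 has discriminant (-8)² - 4·(20) = -16 < 0, so r = 4 ± 2i.
Hence u_h = C1*cos(2*t)*exp(4*t) + C2*exp(4*t)*sin(2*t).
For the particular solution try u_p = A0 + A1*t. Substituting and matching coefficients of each power of t gives A0 = 9/50, A1 = -1/20, so u_p = 9/50 - t/20.

u = 9/50 - t/20 + C1*cos(2*t)*exp(4*t) + C2*exp(4*t)*sin(2*t)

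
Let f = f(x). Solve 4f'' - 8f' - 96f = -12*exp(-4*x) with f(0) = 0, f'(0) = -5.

f = -53*exp(6*x)/100 + 53*exp(-4*x)/100 + 3*x*exp(-4*x)/10

Divide through by 4: f'' - 2f' - 24f = -3*exp(-4*x).
Characteristic equation r² - 2r - 24 = 0 factors as (r + 4)(r - 6) = 0, so r = -4, 6.
Hence f_h = C1*exp(-4*x) + C2*exp(6*x).
Since exp(-4*x) solves the homogeneous equation (r = -4 is a root of multiplicity 1), multiply the trial by x. Try f_p = A*x*exp(-4*x). Substituting into the equation and dividing by exp(-4*x) gives A = 3/10, so f_p = 3*x*exp(-4*x)/10.
General solution: f = C1*exp(-4*x) + C2*exp(6*x) + 3*x*exp(-4*x)/10.
Apply the initial conditions: f(0) = C1 + C2 = 0 and f'(0) = 3/10 - 4*C1 + 6*C2 = -5. Solving gives C1 = 53/100, C2 = -53/100.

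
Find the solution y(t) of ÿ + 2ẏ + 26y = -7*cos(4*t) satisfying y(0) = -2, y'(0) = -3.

Characteristic equation r² + 2r + 26 = 0 has discriminant (2)² - 4·(26) = -100 < 0, so r = -1 ± 5i.
Hence y_h = C1*cos(5*t)*exp(-t) + C2*exp(-t)*sin(5*t).
Try y_p = A*cos(4*t) + B*sin(4*t). Substituting and equating the coefficients of cos(4t) and sin(4t) gives A = -35/82, B = -14/41, so y_p = -35*cos(4*t)/82 - 14*sin(4*t)/41.
General solution: y = -35*cos(4*t)/82 - 14*sin(4*t)/41 + C1*cos(5*t)*exp(-t) + C2*exp(-t)*sin(5*t).
Apply the initial conditions: y(0) = -35/82 + C1 = -2 and y'(0) = -56/41 - C1 + 5*C2 = -3. Solving gives C1 = -129/82, C2 = -263/410.

y = -35*cos(4*t)/82 - 14*sin(4*t)/41 - 263*exp(-t)*sin(5*t)/410 - 129*cos(5*t)*exp(-t)/82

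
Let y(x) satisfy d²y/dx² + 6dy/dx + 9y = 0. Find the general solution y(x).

y = C1*exp(-3*x) + C2*x*exp(-3*x)

Characteristic equation r² + 6r + 9 = 0 has discriminant (6)² - 4·(9) = 0, so r = -3 is a repeated root.
Hence y_h = (C1 + C2*x)*exp(-3*x).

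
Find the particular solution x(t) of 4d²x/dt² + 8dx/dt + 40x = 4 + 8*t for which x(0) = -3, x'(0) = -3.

x = 3/50 + t/5 - 313*exp(-t)*sin(3*t)/150 - 153*cos(3*t)*exp(-t)/50

Divide through by 4: x'' + 2x' + 10x = 1 + 2*t.
Characteristic equation r² + 2r + 10 = 0 has discriminant (2)² - 4·(10) = -36 < 0, so r = -1 ± 3i.
Hence x_h = C1*cos(3*t)*exp(-t) + C2*exp(-t)*sin(3*t).
For the particular solution try x_p = A0 + A1*t. Substituting and matching coefficients of each power of t gives A0 = 3/50, A1 = 1/5, so x_p = 3/50 + t/5.
General solution: x = 3/50 + t/5 + C1*cos(3*t)*exp(-t) + C2*exp(-t)*sin(3*t).
Apply the initial conditions: x(0) = 3/50 + C1 = -3 and x'(0) = 1/5 - C1 + 3*C2 = -3. Solving gives C1 = -153/50, C2 = -313/150.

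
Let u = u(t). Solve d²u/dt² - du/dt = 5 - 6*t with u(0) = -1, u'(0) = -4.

Characteristic equation r² - r = 0 factors as (r - 1)r = 0, so r = 1, 0.
Hence u_h = C1*exp(t) + C2.
Since 0 is a characteristic root (multiplicity 1), multiply the polynomial trial by t: try u_p = t*(A0 + A1*t). Substituting and matching coefficients of each power of t gives A0 = 1, A1 = 3, so u_p = t + 3*t^2.
General solution: u = C2 + t + 3*t^2 + C1*exp(t).
Apply the initial conditions: u(0) = C1 + C2 = -1 and u'(0) = 1 + C1 = -4. Solving gives C1 = -5, C2 = 4.

u = 4 + t - 5*exp(t) + 3*t**2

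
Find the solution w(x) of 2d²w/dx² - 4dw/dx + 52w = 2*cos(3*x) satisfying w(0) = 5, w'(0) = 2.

w = -6*sin(3*x)/325 + 17*cos(3*x)/325 - 188*exp(x)*sin(5*x)/325 + 1608*cos(5*x)*exp(x)/325

Divide through by 2: w'' - 2w' + 26w = cos(3*x).
Characteristic equation r² - 2r + 26 = 0 has discriminant (-2)² - 4·(26) = -100 < 0, so r = 1 ± 5i.
Hence w_h = C1*cos(5*x)*exp(x) + C2*exp(x)*sin(5*x).
Try w_p = A*cos(3*x) + B*sin(3*x). Substituting and equating the coefficients of cos(3x) and sin(3x) gives A = 17/325, B = -6/325, so w_p = -6*sin(3*x)/325 + 17*cos(3*x)/325.
General solution: w = -6*sin(3*x)/325 + 17*cos(3*x)/325 + C1*cos(5*x)*exp(x) + C2*exp(x)*sin(5*x).
Apply the initial conditions: w(0) = 17/325 + C1 = 5 and w'(0) = -18/325 + C1 + 5*C2 = 2. Solving gives C1 = 1608/325, C2 = -188/325.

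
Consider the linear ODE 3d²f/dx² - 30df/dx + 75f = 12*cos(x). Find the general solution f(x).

f = -10*sin(x)/169 + 24*cos(x)/169 + C1*exp(5*x) + C2*x*exp(5*x)

Divide through by 3: f'' - 10f' + 25f = 4*cos(x).
Characteristic equation r² - 10r + 25 = 0 has discriminant (-10)² - 4·(25) = 0, so r = 5 is a repeated root.
Hence f_h = (C1 + C2*x)*exp(5*x).
Try f_p = A*cos(x) + B*sin(x). Substituting and equating the coefficients of cos(x) and sin(x) gives A = 24/169, B = -10/169, so f_p = -10*sin(x)/169 + 24*cos(x)/169.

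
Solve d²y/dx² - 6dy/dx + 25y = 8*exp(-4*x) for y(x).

y = 8*exp(-4*x)/65 + C1*cos(4*x)*exp(3*x) + C2*exp(3*x)*sin(4*x)

Characteristic equation r² - 6r + 25 = 0 has discriminant (-6)² - 4·(25) = -64 < 0, so r = 3 ± 4i.
Hence y_h = C1*cos(4*x)*exp(3*x) + C2*exp(3*x)*sin(4*x).
Try y_p = A*exp(-4*x). Substituting into the equation and dividing by exp(-4*x) gives A = 8/65, so y_p = 8*exp(-4*x)/65.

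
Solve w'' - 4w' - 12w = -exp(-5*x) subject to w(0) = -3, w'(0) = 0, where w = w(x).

Characteristic equation r² - 4r - 12 = 0 factors as (r + 2)(r - 6) = 0, so r = -2, 6.
Hence w_h = C1*exp(-2*x) + C2*exp(6*x).
Try w_p = A*exp(-5*x). Substituting into the equation and dividing by exp(-5*x) gives A = -1/33, so w_p = -exp(-5*x)/33.
General solution: w = -exp(-5*x)/33 + C1*exp(-2*x) + C2*exp(6*x).
Apply the initial conditions: w(0) = -1/33 + C1 + C2 = -3 and w'(0) = 5/33 - 2*C1 + 6*C2 = 0. Solving gives C1 = -53/24, C2 = -67/88.

w = -67*exp(6*x)/88 - 53*exp(-2*x)/24 - exp(-5*x)/33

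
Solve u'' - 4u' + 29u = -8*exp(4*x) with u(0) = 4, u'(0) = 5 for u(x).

u = -8*exp(4*x)/29 - 71*exp(2*x)*sin(5*x)/145 + 124*cos(5*x)*exp(2*x)/29

Characteristic equation r² - 4r + 29 = 0 has discriminant (-4)² - 4·(29) = -100 < 0, so r = 2 ± 5i.
Hence u_h = C1*cos(5*x)*exp(2*x) + C2*exp(2*x)*sin(5*x).
Try u_p = A*exp(4*x). Substituting into the equation and dividing by exp(4*x) gives A = -8/29, so u_p = -8*exp(4*x)/29.
General solution: u = -8*exp(4*x)/29 + C1*cos(5*x)*exp(2*x) + C2*exp(2*x)*sin(5*x).
Apply the initial conditions: u(0) = -8/29 + C1 = 4 and u'(0) = -32/29 + 2*C1 + 5*C2 = 5. Solving gives C1 = 124/29, C2 = -71/145.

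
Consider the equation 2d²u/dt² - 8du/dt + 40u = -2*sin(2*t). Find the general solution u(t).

u = -sin(2*t)/20 - cos(2*t)/40 + C1*cos(4*t)*exp(2*t) + C2*exp(2*t)*sin(4*t)

Divide through by 2: u'' - 4u' + 20u = -sin(2*t).
Characteristic equation r² - 4r + 20 = 0 has discriminant (-4)² - 4·(20) = -64 < 0, so r = 2 ± 4i.
Hence u_h = C1*cos(4*t)*exp(2*t) + C2*exp(2*t)*sin(4*t).
Try u_p = A*cos(2*t) + B*sin(2*t). Substituting and equating the coefficients of cos(2t) and sin(2t) gives A = -1/40, B = -1/20, so u_p = -sin(2*t)/20 - cos(2*t)/40.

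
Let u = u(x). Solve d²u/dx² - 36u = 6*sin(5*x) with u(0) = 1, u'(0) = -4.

u = -6*sin(5*x)/61 + 38*exp(6*x)/183 + 145*exp(-6*x)/183

Characteristic equation r² - 36 = 0 factors as (r + 6)(r - 6) = 0, so r = -6, 6.
Hence u_h = C1*exp(-6*x) + C2*exp(6*x).
Try u_p = A*cos(5*x) + B*sin(5*x). Substituting and equating the coefficients of cos(5x) and sin(5x) gives A = 0, B = -6/61, so u_p = -6*sin(5*x)/61.
General solution: u = -6*sin(5*x)/61 + C1*exp(-6*x) + C2*exp(6*x).
Apply the initial conditions: u(0) = C1 + C2 = 1 and u'(0) = -30/61 - 6*C1 + 6*C2 = -4. Solving gives C1 = 145/183, C2 = 38/183.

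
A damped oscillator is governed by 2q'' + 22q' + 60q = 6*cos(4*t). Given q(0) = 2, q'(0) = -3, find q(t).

q = -173*exp(-6*t)/26 + 21*cos(4*t)/1066 + 33*sin(4*t)/533 + 354*exp(-5*t)/41

Divide through by 2: q'' + 11q' + 30q = 3*cos(4*t).
Characteristic equation r² + 11r + 30 = 0 factors as (r + 5)(r + 6) = 0, so r = -5, -6.
Hence q_h = C1*exp(-5*t) + C2*exp(-6*t).
Try q_p = A*cos(4*t) + B*sin(4*t). Substituting and equating the coefficients of cos(4t) and sin(4t) gives A = 21/1066, B = 33/533, so q_p = 21*cos(4*t)/1066 + 33*sin(4*t)/533.
General solution: q = 21*cos(4*t)/1066 + 33*sin(4*t)/533 + C1*exp(-5*t) + C2*exp(-6*t).
Apply the initial conditions: q(0) = 21/1066 + C1 + C2 = 2 and q'(0) = 132/533 - 6*C2 - 5*C1 = -3. Solving gives C1 = 354/41, C2 = -173/26.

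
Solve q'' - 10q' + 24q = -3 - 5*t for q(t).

Characteristic equation r² - 10r + 24 = 0 factors as (r - 4)(r - 6) = 0, so r = 4, 6.
Hence q_h = C1*exp(4*t) + C2*exp(6*t).
For the particular solution try q_p = A0 + A1*t. Substituting and matching coefficients of each power of t gives A0 = -61/288, A1 = -5/24, so q_p = -61/288 - 5*t/24.

q = -61/288 - 5*t/24 + C1*exp(4*t) + C2*exp(6*t)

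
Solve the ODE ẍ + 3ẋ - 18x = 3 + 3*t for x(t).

x = -7/36 - t/6 + C1*exp(-6*t) + C2*exp(3*t)

Characteristic equation r² + 3r - 18 = 0 factors as (r + 6)(r - 3) = 0, so r = -6, 3.
Hence x_h = C1*exp(-6*t) + C2*exp(3*t).
For the particular solution try x_p = A0 + A1*t. Substituting and matching coefficients of each power of t gives A0 = -7/36, A1 = -1/6, so x_p = -7/36 - t/6.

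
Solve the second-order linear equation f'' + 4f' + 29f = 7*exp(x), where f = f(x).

Characteristic equation r² + 4r + 29 = 0 has discriminant (4)² - 4·(29) = -100 < 0, so r = -2 ± 5i.
Hence f_h = C1*cos(5*x)*exp(-2*x) + C2*exp(-2*x)*sin(5*x).
Try f_p = A*exp(x). Substituting into the equation and dividing by exp(x) gives A = 7/34, so f_p = 7*exp(x)/34.

f = 7*exp(x)/34 + C1*cos(5*x)*exp(-2*x) + C2*exp(-2*x)*sin(5*x)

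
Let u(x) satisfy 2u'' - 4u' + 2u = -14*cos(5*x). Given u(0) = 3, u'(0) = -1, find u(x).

Divide through by 2: u'' - 2u' + u = -7*cos(5*x).
Characteristic equation r² - 2r + 1 = 0 has discriminant (-2)² - 4·(1) = 0, so r = 1 is a repeated root.
Hence u_h = (C1 + C2*x)*exp(x).
Try u_p = A*cos(5*x) + B*sin(5*x). Substituting and equating the coefficients of cos(5x) and sin(5x) gives A = 42/169, B = 35/338, so u_p = 35*sin(5*x)/338 + 42*cos(5*x)/169.
General solution: u = 35*sin(5*x)/338 + 42*cos(5*x)/169 + C1*exp(x) + C2*x*exp(x).
Apply the initial conditions: u(0) = 42/169 + C1 = 3 and u'(0) = 175/338 + C1 + C2 = -1. Solving gives C1 = 465/169, C2 = -111/26.

u = 35*sin(5*x)/338 + 42*cos(5*x)/169 + 465*exp(x)/169 - 111*x*exp(x)/26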